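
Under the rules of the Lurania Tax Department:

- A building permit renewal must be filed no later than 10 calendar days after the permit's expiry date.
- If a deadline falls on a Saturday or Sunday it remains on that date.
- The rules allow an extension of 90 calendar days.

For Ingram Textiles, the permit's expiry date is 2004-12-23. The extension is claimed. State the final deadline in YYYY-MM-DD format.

From 2004-12-23, 10 calendar days later is 2005-01-02.
2005-01-02 falls on a Sunday. The rules make no weekend/holiday allowance, so it remains 2005-01-02.
Add the 90 calendar-day extension to 2005-01-02: 2005-04-02.
2005-04-02 falls on a Saturday. The rules make no weekend/holiday allowance, so it remains 2005-04-02.
Deadline: 2005-04-02.

2005-04-02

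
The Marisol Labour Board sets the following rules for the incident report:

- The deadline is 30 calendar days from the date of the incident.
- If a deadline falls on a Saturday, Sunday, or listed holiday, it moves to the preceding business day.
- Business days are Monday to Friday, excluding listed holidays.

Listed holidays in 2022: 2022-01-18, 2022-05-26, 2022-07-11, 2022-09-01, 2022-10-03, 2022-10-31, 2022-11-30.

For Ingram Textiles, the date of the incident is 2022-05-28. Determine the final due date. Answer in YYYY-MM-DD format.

2022-06-27

Adding 30 calendar days to 2022-05-28 gives 2022-06-27.
2022-06-27 falls on a Monday, which is a business day, so no adjustment is needed.
Final deadline: 2022-06-27.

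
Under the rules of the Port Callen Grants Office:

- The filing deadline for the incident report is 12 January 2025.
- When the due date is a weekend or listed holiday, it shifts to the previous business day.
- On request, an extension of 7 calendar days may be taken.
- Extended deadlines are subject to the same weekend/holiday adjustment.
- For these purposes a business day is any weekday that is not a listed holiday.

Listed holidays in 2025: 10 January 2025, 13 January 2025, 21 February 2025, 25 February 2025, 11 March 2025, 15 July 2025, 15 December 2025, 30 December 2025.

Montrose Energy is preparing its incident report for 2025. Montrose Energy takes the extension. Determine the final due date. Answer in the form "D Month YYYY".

16 January 2025

Start from the fixed due date, 12 January 2025.
12 January 2025 falls on a Sunday. Rolling to the preceding business day gives 9 January 2025, a Thursday.
Applying the 7-calendar-day extension: 9 January 2025 + 7 days = 16 January 2025.
16 January 2025 (Thursday) is already a business day.
Deadline: 16 January 2025.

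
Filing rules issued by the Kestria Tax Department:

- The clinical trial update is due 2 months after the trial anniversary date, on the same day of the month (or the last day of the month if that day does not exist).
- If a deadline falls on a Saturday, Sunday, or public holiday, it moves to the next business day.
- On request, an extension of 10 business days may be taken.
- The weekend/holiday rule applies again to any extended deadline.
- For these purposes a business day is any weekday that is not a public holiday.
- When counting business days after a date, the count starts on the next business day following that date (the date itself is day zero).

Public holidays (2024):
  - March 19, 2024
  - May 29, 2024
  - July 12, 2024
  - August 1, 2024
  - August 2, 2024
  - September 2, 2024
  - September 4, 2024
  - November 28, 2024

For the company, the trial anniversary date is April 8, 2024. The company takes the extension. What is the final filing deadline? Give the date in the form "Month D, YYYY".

2 months after April 8, 2024, on the same day of the month, is June 8, 2024.
June 8, 2024 is a Saturday; the next business day is June 10, 2024 (Monday).
Applying the 10-business-day extension: 10 business days after June 10, 2024 is June 24, 2024.
June 24, 2024 is a Monday and not a listed holiday, so it stands.
So the filing is due June 24, 2024.

June 24, 2024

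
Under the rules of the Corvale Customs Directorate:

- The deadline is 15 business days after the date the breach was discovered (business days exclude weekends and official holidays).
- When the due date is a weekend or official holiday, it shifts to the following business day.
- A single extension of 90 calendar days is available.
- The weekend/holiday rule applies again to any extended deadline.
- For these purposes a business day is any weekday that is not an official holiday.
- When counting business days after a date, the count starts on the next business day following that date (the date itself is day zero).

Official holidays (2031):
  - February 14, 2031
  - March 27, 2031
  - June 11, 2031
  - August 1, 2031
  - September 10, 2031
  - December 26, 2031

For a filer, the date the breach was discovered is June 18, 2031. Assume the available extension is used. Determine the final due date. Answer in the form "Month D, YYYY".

October 7, 2031

Starting the day after June 18, 2031 and counting 15 business days lands on July 9, 2031.
Since July 9, 2031 is a Wednesday and not a holiday, the date is unchanged.
With the 90-day extension, July 9, 2031 becomes October 7, 2031.
October 7, 2031 (Tuesday) is already a business day.
The final due date is October 7, 2031.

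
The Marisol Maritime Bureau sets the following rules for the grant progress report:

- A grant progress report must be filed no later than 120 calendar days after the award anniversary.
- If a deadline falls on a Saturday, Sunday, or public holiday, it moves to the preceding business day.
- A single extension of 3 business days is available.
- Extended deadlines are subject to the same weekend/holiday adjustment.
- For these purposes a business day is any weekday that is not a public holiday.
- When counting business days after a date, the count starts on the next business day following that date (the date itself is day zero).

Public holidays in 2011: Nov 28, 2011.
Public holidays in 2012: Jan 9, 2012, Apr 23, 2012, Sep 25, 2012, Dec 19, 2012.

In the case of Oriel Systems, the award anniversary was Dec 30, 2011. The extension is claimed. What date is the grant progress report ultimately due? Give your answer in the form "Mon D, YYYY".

120 calendar days after Dec 30, 2011 is Apr 28, 2012.
Apr 28, 2012 falls on a Saturday. Rolling to the preceding business day gives Apr 27, 2012, a Friday.
Counting 3 further business days from Apr 27, 2012 reaches May 2, 2012.
Since May 2, 2012 is a Wednesday and not a holiday, the date is unchanged.
Deadline: May 2, 2012.

May 2, 2012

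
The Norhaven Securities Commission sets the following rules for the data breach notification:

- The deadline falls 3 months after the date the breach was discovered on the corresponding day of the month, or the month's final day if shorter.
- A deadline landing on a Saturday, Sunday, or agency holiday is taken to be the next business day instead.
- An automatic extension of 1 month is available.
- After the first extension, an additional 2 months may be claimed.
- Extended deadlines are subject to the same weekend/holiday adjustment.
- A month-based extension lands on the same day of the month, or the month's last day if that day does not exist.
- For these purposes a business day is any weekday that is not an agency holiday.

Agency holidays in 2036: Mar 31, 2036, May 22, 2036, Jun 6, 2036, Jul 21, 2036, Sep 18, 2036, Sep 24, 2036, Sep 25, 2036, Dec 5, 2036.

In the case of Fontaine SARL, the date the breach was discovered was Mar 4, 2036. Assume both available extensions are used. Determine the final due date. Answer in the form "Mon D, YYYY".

3 months after Mar 4, 2036, on the same day of the month, is Jun 4, 2036.
Jun 4, 2036 (Wednesday) is already a business day.
Applying the 1 month extension: 1 month after Jun 4, 2036 is Jul 4, 2036.
Jul 4, 2036 is a Friday and not a listed holiday, so it stands.
Applying the 2 months extension: 2 months after Jul 4, 2036 is Sep 4, 2036.
Sep 4, 2036 falls on a Thursday, which is a business day, so no adjustment is needed.
So the filing is due Sep 4, 2036.

Sep 4, 2036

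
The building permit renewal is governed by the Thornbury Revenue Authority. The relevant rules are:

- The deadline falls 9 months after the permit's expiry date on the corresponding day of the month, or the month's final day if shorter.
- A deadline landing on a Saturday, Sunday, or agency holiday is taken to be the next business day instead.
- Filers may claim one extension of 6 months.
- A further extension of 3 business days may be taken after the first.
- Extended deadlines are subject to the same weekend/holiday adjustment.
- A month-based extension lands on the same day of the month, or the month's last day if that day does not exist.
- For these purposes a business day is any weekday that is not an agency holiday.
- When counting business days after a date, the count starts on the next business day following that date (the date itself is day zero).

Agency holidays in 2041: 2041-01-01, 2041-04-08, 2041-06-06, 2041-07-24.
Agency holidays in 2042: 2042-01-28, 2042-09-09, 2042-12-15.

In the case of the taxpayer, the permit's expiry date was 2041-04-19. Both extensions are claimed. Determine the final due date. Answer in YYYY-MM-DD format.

Moving 9 months forward from 2041-04-19 on the corresponding day gives 2042-01-19.
2042-01-19 falls on a Sunday. Rolling to the next business day gives 2042-01-20, a Monday.
Add 6 months to 2042-01-20: 2042-07-20.
2042-07-20 falls on a Sunday. Rolling to the next business day gives 2042-07-21, a Monday.
Counting 3 further business days from 2042-07-21 reaches 2042-07-24.
Since 2042-07-24 is a Thursday and not a holiday, the date is unchanged.
Final deadline: 2042-07-24.

2042-07-24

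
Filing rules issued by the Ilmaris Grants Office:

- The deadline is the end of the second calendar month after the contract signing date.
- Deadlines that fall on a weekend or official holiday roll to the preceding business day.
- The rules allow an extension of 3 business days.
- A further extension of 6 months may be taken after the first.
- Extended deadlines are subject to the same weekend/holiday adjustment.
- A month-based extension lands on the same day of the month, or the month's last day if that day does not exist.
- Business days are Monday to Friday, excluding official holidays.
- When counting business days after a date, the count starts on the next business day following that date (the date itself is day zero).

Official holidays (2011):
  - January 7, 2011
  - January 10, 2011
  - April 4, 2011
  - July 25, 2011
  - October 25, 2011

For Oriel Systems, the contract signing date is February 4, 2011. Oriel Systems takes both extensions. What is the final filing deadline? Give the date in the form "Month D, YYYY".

November 4, 2011

2 months after February 4, 2011 is April 2011; that month ends on April 30, 2011.
April 30, 2011 is a Saturday; the preceding business day is April 29, 2011 (Friday).
Applying the 3-business-day extension: 3 business days after April 29, 2011 is May 4, 2011.
May 4, 2011 (Wednesday) is already a business day.
Applying the 6 months extension: 6 months after May 4, 2011 is November 4, 2011.
November 4, 2011 is a Friday and not a listed holiday, so it stands.
So the filing is due November 4, 2011.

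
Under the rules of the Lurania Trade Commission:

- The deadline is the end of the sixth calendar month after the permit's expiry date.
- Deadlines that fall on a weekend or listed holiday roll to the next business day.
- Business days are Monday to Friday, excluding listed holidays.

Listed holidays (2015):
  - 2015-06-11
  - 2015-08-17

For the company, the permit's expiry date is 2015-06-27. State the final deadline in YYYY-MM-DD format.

2015-12-31

6 months after 2015-06-27 falls in December 2015; the last day of that month is 2015-12-31.
2015-12-31 (Thursday) is already a business day.
Final deadline: 2015-12-31.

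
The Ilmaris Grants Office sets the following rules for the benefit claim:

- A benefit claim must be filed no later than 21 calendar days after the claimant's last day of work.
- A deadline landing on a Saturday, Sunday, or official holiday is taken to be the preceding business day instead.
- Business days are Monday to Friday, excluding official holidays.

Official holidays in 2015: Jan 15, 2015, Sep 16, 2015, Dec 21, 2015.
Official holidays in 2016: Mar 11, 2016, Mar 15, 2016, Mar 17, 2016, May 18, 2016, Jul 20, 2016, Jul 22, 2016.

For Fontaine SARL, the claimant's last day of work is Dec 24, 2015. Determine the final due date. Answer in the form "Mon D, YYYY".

From Dec 24, 2015, 21 calendar days later is Jan 14, 2016.
Since Jan 14, 2016 is a Thursday and not a holiday, the date is unchanged.
Final deadline: Jan 14, 2016.

Jan 14, 2016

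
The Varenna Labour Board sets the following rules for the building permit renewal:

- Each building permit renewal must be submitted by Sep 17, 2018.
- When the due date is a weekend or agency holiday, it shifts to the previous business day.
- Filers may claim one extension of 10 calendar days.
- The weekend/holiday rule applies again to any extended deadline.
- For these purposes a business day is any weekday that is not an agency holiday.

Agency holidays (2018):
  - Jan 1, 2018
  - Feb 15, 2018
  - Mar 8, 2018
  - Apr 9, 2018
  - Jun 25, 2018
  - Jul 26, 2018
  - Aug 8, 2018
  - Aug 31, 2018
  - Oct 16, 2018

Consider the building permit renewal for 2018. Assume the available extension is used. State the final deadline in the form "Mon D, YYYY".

The statutory due date is Sep 17, 2018.
Sep 17, 2018 falls on a Monday, which is a business day, so no adjustment is needed.
Add the 10 calendar-day extension to Sep 17, 2018: Sep 27, 2018.
Sep 27, 2018 is a Thursday and not a listed holiday, so it stands.
The final due date is Sep 27, 2018.

Sep 27, 2018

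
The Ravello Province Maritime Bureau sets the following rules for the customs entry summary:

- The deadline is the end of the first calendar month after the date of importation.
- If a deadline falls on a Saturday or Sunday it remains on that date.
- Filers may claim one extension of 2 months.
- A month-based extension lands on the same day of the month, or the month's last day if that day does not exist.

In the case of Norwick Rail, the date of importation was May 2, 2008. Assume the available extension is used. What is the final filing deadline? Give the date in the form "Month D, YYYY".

August 30, 2008

The first month after May 2, 2008 is June 2008, whose last day is June 30, 2008.
June 30, 2008 falls on a Monday. The rules make no weekend/holiday allowance, so it remains June 30, 2008.
Add 2 months to June 30, 2008: August 30, 2008.
August 30, 2008 falls on a Saturday. The rules make no weekend/holiday allowance, so it remains August 30, 2008.
The final due date is August 30, 2008.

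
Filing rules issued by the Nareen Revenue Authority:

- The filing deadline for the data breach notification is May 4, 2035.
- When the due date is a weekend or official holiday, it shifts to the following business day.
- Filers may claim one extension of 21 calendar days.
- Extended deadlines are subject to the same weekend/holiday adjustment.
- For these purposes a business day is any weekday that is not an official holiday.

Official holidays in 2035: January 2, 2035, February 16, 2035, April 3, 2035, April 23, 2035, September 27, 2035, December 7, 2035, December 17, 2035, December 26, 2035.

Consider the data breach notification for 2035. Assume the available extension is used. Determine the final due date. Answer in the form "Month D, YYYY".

May 25, 2035

The stated deadline is May 4, 2035.
May 4, 2035 is a Friday and not a listed holiday, so it stands.
Add the 21 calendar-day extension to May 4, 2035: May 25, 2035.
May 25, 2035 is a Friday and not a listed holiday, so it stands.
So the filing is due May 25, 2035.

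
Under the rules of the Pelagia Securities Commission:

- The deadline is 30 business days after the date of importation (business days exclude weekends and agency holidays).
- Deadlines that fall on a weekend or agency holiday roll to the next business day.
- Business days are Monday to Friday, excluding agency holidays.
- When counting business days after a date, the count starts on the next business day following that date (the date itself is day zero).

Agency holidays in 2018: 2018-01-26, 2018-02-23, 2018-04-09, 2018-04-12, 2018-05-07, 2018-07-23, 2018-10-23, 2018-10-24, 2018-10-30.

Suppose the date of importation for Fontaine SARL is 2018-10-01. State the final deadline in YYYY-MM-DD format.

30 business days after 2018-10-01, excluding weekends and holidays, is 2018-11-15.
2018-11-15 is a Thursday and not a listed holiday, so it stands.
Final deadline: 2018-11-15.

2018-11-15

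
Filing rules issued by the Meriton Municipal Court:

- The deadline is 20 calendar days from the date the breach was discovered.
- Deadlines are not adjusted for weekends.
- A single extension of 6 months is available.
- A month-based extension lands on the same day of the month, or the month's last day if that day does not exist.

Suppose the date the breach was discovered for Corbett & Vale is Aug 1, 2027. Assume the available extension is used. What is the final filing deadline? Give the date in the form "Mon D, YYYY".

Feb 21, 2028

Trigger date Aug 1, 2027 + 20 calendar days = Aug 21, 2027.
Aug 21, 2027 falls on a Saturday. The rules make no weekend/holiday allowance, so it remains Aug 21, 2027.
Add 6 months to Aug 21, 2027: Feb 21, 2028.
Feb 21, 2028 is a Monday; no weekend or holiday adjustment applies.
So the filing is due Feb 21, 2028.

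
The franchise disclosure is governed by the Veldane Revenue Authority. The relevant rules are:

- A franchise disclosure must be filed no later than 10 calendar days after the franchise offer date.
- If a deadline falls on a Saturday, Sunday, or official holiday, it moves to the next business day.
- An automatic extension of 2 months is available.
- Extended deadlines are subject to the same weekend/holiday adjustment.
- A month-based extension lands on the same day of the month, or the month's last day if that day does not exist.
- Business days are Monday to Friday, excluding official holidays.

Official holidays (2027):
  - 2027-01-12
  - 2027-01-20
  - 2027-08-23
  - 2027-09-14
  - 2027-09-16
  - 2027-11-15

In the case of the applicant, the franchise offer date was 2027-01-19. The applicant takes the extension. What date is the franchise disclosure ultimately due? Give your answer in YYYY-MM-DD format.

2027-03-29

10 calendar days after 2027-01-19 is 2027-01-29.
Since 2027-01-29 is a Friday and not a holiday, the date is unchanged.
The 2 months extension carries 2027-01-29 to 2027-03-29.
2027-03-29 (Monday) is already a business day.
So the filing is due 2027-03-29.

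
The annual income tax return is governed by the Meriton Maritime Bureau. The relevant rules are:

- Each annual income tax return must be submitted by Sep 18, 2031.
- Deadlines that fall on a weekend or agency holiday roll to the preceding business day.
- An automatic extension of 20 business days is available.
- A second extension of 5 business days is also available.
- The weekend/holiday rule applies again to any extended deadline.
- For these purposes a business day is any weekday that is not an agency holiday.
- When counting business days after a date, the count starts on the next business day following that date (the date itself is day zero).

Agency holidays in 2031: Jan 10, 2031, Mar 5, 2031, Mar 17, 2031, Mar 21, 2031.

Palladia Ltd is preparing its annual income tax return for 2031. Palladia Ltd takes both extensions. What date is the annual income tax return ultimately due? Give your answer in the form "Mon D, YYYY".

Start from the fixed due date, Sep 18, 2031.
Sep 18, 2031 falls on a Thursday, which is a business day, so no adjustment is needed.
Counting 20 further business days from Sep 18, 2031 reaches Oct 16, 2031.
Oct 16, 2031 falls on a Thursday, which is a business day, so no adjustment is needed.
Counting 5 further business days from Oct 16, 2031 reaches Oct 23, 2031.
Oct 23, 2031 (Thursday) is already a business day.
Final deadline: Oct 23, 2031.

Oct 23, 2031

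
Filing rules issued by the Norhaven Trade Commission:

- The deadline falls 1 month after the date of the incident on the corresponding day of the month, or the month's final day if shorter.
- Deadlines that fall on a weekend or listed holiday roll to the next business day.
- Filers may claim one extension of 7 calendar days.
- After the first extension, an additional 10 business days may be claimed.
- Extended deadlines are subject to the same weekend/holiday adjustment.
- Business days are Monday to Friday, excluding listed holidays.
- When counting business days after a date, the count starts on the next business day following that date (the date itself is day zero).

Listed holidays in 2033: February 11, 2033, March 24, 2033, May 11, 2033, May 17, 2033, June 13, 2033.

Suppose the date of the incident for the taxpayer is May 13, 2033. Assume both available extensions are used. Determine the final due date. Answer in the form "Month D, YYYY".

July 5, 2033

1 month after May 13, 2033, on the same day of the month, is June 13, 2033.
June 13, 2033 is a listed holiday; the next business day is June 14, 2033 (Tuesday).
Applying the 7-calendar-day extension: June 14, 2033 + 7 days = June 21, 2033.
June 21, 2033 falls on a Tuesday, which is a business day, so no adjustment is needed.
Applying the 10-business-day extension: 10 business days after June 21, 2033 is July 5, 2033.
July 5, 2033 falls on a Tuesday, which is a business day, so no adjustment is needed.
So the filing is due July 5, 2033.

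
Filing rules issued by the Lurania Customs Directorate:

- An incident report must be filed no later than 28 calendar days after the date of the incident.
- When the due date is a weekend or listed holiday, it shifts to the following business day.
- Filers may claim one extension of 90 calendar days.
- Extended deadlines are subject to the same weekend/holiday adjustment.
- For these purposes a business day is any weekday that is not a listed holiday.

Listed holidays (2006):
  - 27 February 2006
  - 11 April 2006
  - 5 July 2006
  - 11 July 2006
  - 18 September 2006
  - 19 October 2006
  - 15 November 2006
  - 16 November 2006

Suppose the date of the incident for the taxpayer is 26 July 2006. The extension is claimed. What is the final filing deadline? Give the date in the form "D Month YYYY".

21 November 2006

28 calendar days after 26 July 2006 is 23 August 2006.
23 August 2006 falls on a Wednesday, which is a business day, so no adjustment is needed.
Applying the 90-calendar-day extension: 23 August 2006 + 90 days = 21 November 2006.
21 November 2006 falls on a Tuesday, which is a business day, so no adjustment is needed.
So the filing is due 21 November 2006.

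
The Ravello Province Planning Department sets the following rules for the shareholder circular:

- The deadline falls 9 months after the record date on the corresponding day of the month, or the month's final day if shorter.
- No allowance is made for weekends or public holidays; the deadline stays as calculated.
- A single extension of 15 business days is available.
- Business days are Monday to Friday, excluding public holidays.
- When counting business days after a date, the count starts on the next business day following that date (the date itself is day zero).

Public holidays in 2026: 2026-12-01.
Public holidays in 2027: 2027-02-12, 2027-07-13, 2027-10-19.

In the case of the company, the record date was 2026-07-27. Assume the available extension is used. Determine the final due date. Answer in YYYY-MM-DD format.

9 months from 2026-07-27 is 2027-04-27.
2027-04-27 is a Tuesday; no weekend or holiday adjustment applies.
The 15-business-day extension runs from 2027-04-27 to 2027-05-18.
2027-05-18 falls on a Tuesday. The rules make no weekend/holiday allowance, so it remains 2027-05-18.
So the filing is due 2027-05-18.

2027-05-18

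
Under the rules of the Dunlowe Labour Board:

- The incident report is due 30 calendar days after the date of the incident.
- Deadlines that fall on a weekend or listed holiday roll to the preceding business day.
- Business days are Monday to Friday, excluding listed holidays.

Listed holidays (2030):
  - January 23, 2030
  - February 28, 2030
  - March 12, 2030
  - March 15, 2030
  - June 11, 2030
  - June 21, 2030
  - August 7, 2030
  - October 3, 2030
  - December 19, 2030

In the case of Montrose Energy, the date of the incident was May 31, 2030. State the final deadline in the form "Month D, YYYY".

June 28, 2030

Trigger date May 31, 2030 + 30 calendar days = June 30, 2030.
Because June 30, 2030 is a Sunday, the deadline becomes June 28, 2030 (Friday).
So the filing is due June 28, 2030.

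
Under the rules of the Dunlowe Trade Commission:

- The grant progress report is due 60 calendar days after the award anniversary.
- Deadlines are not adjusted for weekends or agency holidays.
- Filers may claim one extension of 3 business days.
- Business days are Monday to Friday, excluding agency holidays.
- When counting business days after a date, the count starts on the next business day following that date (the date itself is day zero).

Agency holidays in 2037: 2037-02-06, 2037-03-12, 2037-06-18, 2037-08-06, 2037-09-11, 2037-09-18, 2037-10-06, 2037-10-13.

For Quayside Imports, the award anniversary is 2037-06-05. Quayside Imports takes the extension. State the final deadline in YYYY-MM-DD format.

From 2037-06-05, 60 calendar days later is 2037-08-04.
2037-08-04 falls on a Tuesday. The rules make no weekend/holiday allowance, so it remains 2037-08-04.
The 3-business-day extension runs from 2037-08-04 to 2037-08-10.
2037-08-10 is a Monday; no weekend or holiday adjustment applies.
So the filing is due 2037-08-10.

2037-08-10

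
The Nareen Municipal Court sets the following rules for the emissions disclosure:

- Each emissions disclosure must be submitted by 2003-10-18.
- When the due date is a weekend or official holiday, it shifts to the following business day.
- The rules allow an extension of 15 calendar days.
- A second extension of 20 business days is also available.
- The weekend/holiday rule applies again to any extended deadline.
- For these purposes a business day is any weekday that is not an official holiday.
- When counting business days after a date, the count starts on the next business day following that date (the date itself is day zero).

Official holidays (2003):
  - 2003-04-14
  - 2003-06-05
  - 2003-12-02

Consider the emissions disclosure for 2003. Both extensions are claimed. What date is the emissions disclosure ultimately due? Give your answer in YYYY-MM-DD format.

Start from the fixed due date, 2003-10-18.
2003-10-18 is a Saturday, so it moves to the next business day, 2003-10-20 (Monday).
Add the 15 calendar-day extension to 2003-10-20: 2003-11-04.
2003-11-04 is a Tuesday and not a listed holiday, so it stands.
The 20-business-day extension runs from 2003-11-04 to 2003-12-03.
2003-12-03 falls on a Wednesday, which is a business day, so no adjustment is needed.
Deadline: 2003-12-03.

2003-12-03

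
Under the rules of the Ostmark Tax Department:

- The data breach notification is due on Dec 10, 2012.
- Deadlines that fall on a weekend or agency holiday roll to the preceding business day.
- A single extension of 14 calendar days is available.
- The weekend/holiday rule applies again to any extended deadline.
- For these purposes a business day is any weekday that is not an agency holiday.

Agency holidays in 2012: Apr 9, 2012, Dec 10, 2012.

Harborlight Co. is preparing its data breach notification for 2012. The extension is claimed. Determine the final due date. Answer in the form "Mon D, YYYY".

The statutory due date is Dec 10, 2012.
Dec 10, 2012 is a listed holiday; the preceding business day is Dec 7, 2012 (Friday).
With the 14-day extension, Dec 7, 2012 becomes Dec 21, 2012.
Since Dec 21, 2012 is a Friday and not a holiday, the date is unchanged.
Deadline: Dec 21, 2012.

Dec 21, 2012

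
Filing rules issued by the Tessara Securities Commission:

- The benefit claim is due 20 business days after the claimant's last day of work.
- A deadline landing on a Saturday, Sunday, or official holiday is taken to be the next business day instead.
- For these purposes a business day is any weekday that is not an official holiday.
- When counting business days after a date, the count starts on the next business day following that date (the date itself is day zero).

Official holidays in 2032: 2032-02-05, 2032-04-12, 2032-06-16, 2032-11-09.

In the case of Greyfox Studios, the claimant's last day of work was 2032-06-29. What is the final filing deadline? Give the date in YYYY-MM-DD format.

2032-07-27

Counting 20 business days after 2032-06-29 (skipping weekends and listed holidays) reaches 2032-07-27.
2032-07-27 is a Tuesday and not a listed holiday, so it stands.
The final due date is 2032-07-27.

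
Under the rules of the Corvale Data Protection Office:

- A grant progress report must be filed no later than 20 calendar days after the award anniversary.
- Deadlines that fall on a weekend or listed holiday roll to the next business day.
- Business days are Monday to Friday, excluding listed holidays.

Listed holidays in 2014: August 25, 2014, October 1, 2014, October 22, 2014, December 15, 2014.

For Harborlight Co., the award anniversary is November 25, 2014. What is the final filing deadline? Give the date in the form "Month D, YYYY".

December 16, 2014

From November 25, 2014, 20 calendar days later is December 15, 2014.
December 15, 2014 falls on a listed holiday. Rolling to the next business day gives December 16, 2014, a Tuesday.
So the filing is due December 16, 2014.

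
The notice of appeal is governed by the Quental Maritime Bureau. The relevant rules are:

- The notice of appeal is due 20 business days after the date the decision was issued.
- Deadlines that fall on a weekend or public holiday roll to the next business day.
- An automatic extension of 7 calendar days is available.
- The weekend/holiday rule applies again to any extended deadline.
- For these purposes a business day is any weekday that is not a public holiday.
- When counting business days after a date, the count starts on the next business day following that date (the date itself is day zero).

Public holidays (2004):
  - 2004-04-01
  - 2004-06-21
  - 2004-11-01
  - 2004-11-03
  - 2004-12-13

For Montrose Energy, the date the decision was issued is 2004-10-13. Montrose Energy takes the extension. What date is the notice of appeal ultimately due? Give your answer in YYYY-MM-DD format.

2004-11-19

20 business days after 2004-10-13, excluding weekends and holidays, is 2004-11-12.
2004-11-12 is a Friday and not a listed holiday, so it stands.
Applying the 7-calendar-day extension: 2004-11-12 + 7 days = 2004-11-19.
Since 2004-11-19 is a Friday and not a holiday, the date is unchanged.
Deadline: 2004-11-19.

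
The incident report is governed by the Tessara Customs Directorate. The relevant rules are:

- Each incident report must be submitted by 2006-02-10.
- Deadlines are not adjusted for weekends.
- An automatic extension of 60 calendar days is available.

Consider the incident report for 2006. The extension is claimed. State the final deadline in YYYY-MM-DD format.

Start from the fixed due date, 2006-02-10.
2006-02-10 falls on a Friday. The rules make no weekend/holiday allowance, so it remains 2006-02-10.
Add the 60 calendar-day extension to 2006-02-10: 2006-04-11.
No adjustment is made for weekends or holidays, so 2006-04-11 stands.
So the filing is due 2006-04-11.

2006-04-11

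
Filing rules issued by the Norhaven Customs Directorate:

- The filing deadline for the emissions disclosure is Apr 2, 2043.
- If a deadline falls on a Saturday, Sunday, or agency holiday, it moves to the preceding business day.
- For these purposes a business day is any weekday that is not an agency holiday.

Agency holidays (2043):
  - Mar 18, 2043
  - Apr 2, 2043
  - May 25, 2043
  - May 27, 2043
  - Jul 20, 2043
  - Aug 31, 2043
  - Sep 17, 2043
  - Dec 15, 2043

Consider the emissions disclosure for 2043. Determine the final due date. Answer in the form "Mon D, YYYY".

Apr 1, 2043

Start from the fixed due date, Apr 2, 2043.
Apr 2, 2043 falls on a listed holiday. Rolling to the preceding business day gives Apr 1, 2043, a Wednesday.
The final due date is Apr 1, 2043.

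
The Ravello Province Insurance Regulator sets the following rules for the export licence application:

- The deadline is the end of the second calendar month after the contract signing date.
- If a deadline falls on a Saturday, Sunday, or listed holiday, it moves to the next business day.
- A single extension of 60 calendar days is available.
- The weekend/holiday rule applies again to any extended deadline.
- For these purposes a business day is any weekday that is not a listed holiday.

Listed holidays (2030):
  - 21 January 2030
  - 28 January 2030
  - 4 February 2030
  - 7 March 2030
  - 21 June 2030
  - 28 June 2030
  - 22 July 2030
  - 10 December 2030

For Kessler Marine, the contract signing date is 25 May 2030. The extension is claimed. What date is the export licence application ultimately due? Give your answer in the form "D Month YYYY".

30 September 2030

2 months after 25 May 2030 is July 2030; that month ends on 31 July 2030.
Since 31 July 2030 is a Wednesday and not a holiday, the date is unchanged.
Add the 60 calendar-day extension to 31 July 2030: 29 September 2030.
29 September 2030 is a Sunday, so it moves to the next business day, 30 September 2030 (Monday).
Deadline: 30 September 2030.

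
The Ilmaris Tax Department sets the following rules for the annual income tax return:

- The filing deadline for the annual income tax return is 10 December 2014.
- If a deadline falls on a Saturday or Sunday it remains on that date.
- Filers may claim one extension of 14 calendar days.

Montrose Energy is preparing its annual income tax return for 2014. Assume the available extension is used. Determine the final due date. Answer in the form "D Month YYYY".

24 December 2014

Start from the fixed due date, 10 December 2014.
10 December 2014 falls on a Wednesday. The rules make no weekend/holiday allowance, so it remains 10 December 2014.
Applying the 14-calendar-day extension: 10 December 2014 + 14 days = 24 December 2014.
24 December 2014 falls on a Wednesday. The rules make no weekend/holiday allowance, so it remains 24 December 2014.
So the filing is due 24 December 2014.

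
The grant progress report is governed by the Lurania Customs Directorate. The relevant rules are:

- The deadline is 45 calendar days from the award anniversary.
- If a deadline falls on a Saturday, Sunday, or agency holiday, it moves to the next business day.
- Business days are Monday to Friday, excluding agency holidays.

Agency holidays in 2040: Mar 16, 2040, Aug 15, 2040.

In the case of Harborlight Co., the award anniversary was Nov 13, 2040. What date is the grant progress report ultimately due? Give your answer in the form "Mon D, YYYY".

Dec 28, 2040

Trigger date Nov 13, 2040 + 45 calendar days = Dec 28, 2040.
Dec 28, 2040 is a Friday and not a listed holiday, so it stands.
Final deadline: Dec 28, 2040.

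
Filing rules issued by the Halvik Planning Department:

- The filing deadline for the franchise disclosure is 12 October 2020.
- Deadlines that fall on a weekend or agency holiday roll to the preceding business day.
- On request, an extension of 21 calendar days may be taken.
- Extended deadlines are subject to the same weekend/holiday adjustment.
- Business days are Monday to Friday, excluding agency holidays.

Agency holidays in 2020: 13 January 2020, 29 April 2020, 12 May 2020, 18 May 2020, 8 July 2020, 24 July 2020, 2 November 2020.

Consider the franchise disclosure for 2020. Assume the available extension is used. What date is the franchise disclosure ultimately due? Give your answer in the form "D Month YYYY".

30 October 2020

The stated deadline is 12 October 2020.
12 October 2020 is a Monday and not a listed holiday, so it stands.
The 21-calendar-day extension moves the deadline from 12 October 2020 to 2 November 2020.
Because 2 November 2020 is a listed holiday, the deadline becomes 30 October 2020 (Friday).
So the filing is due 30 October 2020.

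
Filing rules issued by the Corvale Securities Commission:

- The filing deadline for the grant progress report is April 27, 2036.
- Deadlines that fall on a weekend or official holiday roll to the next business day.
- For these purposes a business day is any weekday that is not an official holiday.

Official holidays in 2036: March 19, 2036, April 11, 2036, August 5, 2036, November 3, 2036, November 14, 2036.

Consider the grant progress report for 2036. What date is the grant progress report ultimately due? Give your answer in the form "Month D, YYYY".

April 28, 2036

Start from the fixed due date, April 27, 2036.
April 27, 2036 falls on a Sunday. Rolling to the next business day gives April 28, 2036, a Monday.
The final due date is April 28, 2036.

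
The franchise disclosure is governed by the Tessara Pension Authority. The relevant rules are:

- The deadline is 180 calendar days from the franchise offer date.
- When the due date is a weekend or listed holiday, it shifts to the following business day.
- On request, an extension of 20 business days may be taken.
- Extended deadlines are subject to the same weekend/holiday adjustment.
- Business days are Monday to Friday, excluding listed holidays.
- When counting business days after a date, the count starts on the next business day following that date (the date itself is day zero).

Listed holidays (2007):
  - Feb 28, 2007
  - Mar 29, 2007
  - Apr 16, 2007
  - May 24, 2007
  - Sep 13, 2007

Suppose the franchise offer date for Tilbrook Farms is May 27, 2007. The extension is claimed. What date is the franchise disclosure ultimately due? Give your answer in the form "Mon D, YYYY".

180 calendar days after May 27, 2007 is Nov 23, 2007.
Nov 23, 2007 falls on a Friday, which is a business day, so no adjustment is needed.
Counting 20 further business days from Nov 23, 2007 reaches Dec 21, 2007.
Since Dec 21, 2007 is a Friday and not a holiday, the date is unchanged.
The final due date is Dec 21, 2007.

Dec 21, 2007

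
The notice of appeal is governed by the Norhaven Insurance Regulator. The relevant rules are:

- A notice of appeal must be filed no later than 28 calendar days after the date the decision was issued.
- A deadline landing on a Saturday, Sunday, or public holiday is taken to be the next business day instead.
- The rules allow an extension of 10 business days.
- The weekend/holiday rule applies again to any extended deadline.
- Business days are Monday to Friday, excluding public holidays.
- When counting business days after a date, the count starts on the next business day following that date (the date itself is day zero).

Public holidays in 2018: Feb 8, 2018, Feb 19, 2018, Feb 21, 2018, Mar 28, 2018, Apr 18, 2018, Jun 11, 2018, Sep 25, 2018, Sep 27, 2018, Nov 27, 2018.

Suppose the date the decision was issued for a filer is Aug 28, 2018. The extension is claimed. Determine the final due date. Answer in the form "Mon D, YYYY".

Oct 11, 2018

From Aug 28, 2018, 28 calendar days later is Sep 25, 2018.
Sep 25, 2018 is a listed holiday; the next business day is Sep 26, 2018 (Wednesday).
Counting 10 further business days from Sep 26, 2018 reaches Oct 11, 2018.
Oct 11, 2018 (Thursday) is already a business day.
Deadline: Oct 11, 2018.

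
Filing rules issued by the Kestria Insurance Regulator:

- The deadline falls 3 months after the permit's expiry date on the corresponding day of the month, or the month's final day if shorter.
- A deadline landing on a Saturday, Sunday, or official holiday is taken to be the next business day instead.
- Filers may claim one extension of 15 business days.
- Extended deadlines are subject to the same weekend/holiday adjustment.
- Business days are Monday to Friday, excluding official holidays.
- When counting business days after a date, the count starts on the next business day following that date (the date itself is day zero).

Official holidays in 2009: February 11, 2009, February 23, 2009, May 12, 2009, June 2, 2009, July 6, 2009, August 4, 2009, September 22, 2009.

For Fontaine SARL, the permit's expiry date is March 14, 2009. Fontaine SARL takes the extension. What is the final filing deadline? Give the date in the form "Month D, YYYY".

Moving 3 months forward from March 14, 2009 on the corresponding day gives June 14, 2009.
Because June 14, 2009 is a Sunday, the deadline becomes June 15, 2009 (Monday).
Applying the 15-business-day extension: 15 business days after June 15, 2009 is July 7, 2009.
July 7, 2009 falls on a Tuesday, which is a business day, so no adjustment is needed.
Deadline: July 7, 2009.

July 7, 2009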